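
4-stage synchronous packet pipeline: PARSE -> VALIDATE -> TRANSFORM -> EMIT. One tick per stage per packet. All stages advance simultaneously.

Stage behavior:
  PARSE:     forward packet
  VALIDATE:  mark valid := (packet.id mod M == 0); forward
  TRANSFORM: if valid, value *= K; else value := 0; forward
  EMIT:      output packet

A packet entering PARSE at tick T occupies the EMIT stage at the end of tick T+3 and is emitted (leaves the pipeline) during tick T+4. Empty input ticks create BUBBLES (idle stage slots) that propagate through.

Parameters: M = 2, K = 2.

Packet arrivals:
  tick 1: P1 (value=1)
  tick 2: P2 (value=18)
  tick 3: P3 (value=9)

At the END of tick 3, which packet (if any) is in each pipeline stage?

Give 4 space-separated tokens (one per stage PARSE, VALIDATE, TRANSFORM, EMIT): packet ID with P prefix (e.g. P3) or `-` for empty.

Answer: P3 P2 P1 -

Derivation:
Tick 1: [PARSE:P1(v=1,ok=F), VALIDATE:-, TRANSFORM:-, EMIT:-] out:-; in:P1
Tick 2: [PARSE:P2(v=18,ok=F), VALIDATE:P1(v=1,ok=F), TRANSFORM:-, EMIT:-] out:-; in:P2
Tick 3: [PARSE:P3(v=9,ok=F), VALIDATE:P2(v=18,ok=T), TRANSFORM:P1(v=0,ok=F), EMIT:-] out:-; in:P3
At end of tick 3: ['P3', 'P2', 'P1', '-']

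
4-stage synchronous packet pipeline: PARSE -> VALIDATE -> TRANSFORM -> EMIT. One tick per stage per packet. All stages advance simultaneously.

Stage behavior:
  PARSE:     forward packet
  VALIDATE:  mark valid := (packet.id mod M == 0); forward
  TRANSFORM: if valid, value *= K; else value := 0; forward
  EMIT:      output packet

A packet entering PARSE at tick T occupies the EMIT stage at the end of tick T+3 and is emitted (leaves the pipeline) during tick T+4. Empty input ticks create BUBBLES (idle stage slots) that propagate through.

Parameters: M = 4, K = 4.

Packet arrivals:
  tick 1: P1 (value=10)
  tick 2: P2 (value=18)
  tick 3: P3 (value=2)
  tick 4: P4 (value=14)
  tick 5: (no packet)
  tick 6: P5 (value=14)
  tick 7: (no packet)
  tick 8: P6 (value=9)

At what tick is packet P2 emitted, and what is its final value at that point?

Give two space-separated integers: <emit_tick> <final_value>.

Tick 1: [PARSE:P1(v=10,ok=F), VALIDATE:-, TRANSFORM:-, EMIT:-] out:-; in:P1
Tick 2: [PARSE:P2(v=18,ok=F), VALIDATE:P1(v=10,ok=F), TRANSFORM:-, EMIT:-] out:-; in:P2
Tick 3: [PARSE:P3(v=2,ok=F), VALIDATE:P2(v=18,ok=F), TRANSFORM:P1(v=0,ok=F), EMIT:-] out:-; in:P3
Tick 4: [PARSE:P4(v=14,ok=F), VALIDATE:P3(v=2,ok=F), TRANSFORM:P2(v=0,ok=F), EMIT:P1(v=0,ok=F)] out:-; in:P4
Tick 5: [PARSE:-, VALIDATE:P4(v=14,ok=T), TRANSFORM:P3(v=0,ok=F), EMIT:P2(v=0,ok=F)] out:P1(v=0); in:-
Tick 6: [PARSE:P5(v=14,ok=F), VALIDATE:-, TRANSFORM:P4(v=56,ok=T), EMIT:P3(v=0,ok=F)] out:P2(v=0); in:P5
Tick 7: [PARSE:-, VALIDATE:P5(v=14,ok=F), TRANSFORM:-, EMIT:P4(v=56,ok=T)] out:P3(v=0); in:-
Tick 8: [PARSE:P6(v=9,ok=F), VALIDATE:-, TRANSFORM:P5(v=0,ok=F), EMIT:-] out:P4(v=56); in:P6
Tick 9: [PARSE:-, VALIDATE:P6(v=9,ok=F), TRANSFORM:-, EMIT:P5(v=0,ok=F)] out:-; in:-
Tick 10: [PARSE:-, VALIDATE:-, TRANSFORM:P6(v=0,ok=F), EMIT:-] out:P5(v=0); in:-
Tick 11: [PARSE:-, VALIDATE:-, TRANSFORM:-, EMIT:P6(v=0,ok=F)] out:-; in:-
Tick 12: [PARSE:-, VALIDATE:-, TRANSFORM:-, EMIT:-] out:P6(v=0); in:-
P2: arrives tick 2, valid=False (id=2, id%4=2), emit tick 6, final value 0

Answer: 6 0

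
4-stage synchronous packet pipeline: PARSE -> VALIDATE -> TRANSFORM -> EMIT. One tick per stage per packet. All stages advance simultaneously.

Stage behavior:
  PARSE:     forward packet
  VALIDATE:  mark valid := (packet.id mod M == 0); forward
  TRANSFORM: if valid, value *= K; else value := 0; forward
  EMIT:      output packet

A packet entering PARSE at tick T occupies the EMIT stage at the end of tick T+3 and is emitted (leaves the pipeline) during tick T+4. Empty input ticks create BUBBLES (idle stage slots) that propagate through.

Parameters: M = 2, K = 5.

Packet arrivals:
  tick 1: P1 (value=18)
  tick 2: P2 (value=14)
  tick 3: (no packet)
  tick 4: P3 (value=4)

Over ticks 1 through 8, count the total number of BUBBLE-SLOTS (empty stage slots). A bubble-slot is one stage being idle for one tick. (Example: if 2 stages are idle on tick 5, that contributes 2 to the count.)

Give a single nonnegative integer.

Answer: 20

Derivation:
Tick 1: [PARSE:P1(v=18,ok=F), VALIDATE:-, TRANSFORM:-, EMIT:-] out:-; bubbles=3
Tick 2: [PARSE:P2(v=14,ok=F), VALIDATE:P1(v=18,ok=F), TRANSFORM:-, EMIT:-] out:-; bubbles=2
Tick 3: [PARSE:-, VALIDATE:P2(v=14,ok=T), TRANSFORM:P1(v=0,ok=F), EMIT:-] out:-; bubbles=2
Tick 4: [PARSE:P3(v=4,ok=F), VALIDATE:-, TRANSFORM:P2(v=70,ok=T), EMIT:P1(v=0,ok=F)] out:-; bubbles=1
Tick 5: [PARSE:-, VALIDATE:P3(v=4,ok=F), TRANSFORM:-, EMIT:P2(v=70,ok=T)] out:P1(v=0); bubbles=2
Tick 6: [PARSE:-, VALIDATE:-, TRANSFORM:P3(v=0,ok=F), EMIT:-] out:P2(v=70); bubbles=3
Tick 7: [PARSE:-, VALIDATE:-, TRANSFORM:-, EMIT:P3(v=0,ok=F)] out:-; bubbles=3
Tick 8: [PARSE:-, VALIDATE:-, TRANSFORM:-, EMIT:-] out:P3(v=0); bubbles=4
Total bubble-slots: 20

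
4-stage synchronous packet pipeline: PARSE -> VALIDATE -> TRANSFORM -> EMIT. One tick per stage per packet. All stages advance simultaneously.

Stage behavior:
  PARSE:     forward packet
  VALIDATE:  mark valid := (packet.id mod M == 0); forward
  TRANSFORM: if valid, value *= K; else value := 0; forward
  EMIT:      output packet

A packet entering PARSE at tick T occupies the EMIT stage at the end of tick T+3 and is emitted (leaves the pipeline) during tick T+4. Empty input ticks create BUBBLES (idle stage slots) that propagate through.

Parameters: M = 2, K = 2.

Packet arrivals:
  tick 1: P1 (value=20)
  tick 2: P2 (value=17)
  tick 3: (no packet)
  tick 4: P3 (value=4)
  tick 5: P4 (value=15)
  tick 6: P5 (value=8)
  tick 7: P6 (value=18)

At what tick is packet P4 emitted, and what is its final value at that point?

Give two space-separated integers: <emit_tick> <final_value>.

Answer: 9 30

Derivation:
Tick 1: [PARSE:P1(v=20,ok=F), VALIDATE:-, TRANSFORM:-, EMIT:-] out:-; in:P1
Tick 2: [PARSE:P2(v=17,ok=F), VALIDATE:P1(v=20,ok=F), TRANSFORM:-, EMIT:-] out:-; in:P2
Tick 3: [PARSE:-, VALIDATE:P2(v=17,ok=T), TRANSFORM:P1(v=0,ok=F), EMIT:-] out:-; in:-
Tick 4: [PARSE:P3(v=4,ok=F), VALIDATE:-, TRANSFORM:P2(v=34,ok=T), EMIT:P1(v=0,ok=F)] out:-; in:P3
Tick 5: [PARSE:P4(v=15,ok=F), VALIDATE:P3(v=4,ok=F), TRANSFORM:-, EMIT:P2(v=34,ok=T)] out:P1(v=0); in:P4
Tick 6: [PARSE:P5(v=8,ok=F), VALIDATE:P4(v=15,ok=T), TRANSFORM:P3(v=0,ok=F), EMIT:-] out:P2(v=34); in:P5
Tick 7: [PARSE:P6(v=18,ok=F), VALIDATE:P5(v=8,ok=F), TRANSFORM:P4(v=30,ok=T), EMIT:P3(v=0,ok=F)] out:-; in:P6
Tick 8: [PARSE:-, VALIDATE:P6(v=18,ok=T), TRANSFORM:P5(v=0,ok=F), EMIT:P4(v=30,ok=T)] out:P3(v=0); in:-
Tick 9: [PARSE:-, VALIDATE:-, TRANSFORM:P6(v=36,ok=T), EMIT:P5(v=0,ok=F)] out:P4(v=30); in:-
Tick 10: [PARSE:-, VALIDATE:-, TRANSFORM:-, EMIT:P6(v=36,ok=T)] out:P5(v=0); in:-
Tick 11: [PARSE:-, VALIDATE:-, TRANSFORM:-, EMIT:-] out:P6(v=36); in:-
P4: arrives tick 5, valid=True (id=4, id%2=0), emit tick 9, final value 30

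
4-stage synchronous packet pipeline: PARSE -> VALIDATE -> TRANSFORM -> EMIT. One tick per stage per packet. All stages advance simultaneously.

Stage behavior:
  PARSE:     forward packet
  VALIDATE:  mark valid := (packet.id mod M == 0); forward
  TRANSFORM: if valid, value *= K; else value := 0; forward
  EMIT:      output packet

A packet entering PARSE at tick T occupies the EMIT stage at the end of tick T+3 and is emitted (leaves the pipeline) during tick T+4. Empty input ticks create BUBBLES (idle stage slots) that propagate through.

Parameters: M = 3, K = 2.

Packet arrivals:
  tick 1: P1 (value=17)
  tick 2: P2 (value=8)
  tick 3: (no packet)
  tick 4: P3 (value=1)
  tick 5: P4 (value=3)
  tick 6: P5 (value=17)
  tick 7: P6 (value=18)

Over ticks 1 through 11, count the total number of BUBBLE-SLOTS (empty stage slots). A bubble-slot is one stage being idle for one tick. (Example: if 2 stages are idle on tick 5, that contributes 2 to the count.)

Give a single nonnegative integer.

Tick 1: [PARSE:P1(v=17,ok=F), VALIDATE:-, TRANSFORM:-, EMIT:-] out:-; bubbles=3
Tick 2: [PARSE:P2(v=8,ok=F), VALIDATE:P1(v=17,ok=F), TRANSFORM:-, EMIT:-] out:-; bubbles=2
Tick 3: [PARSE:-, VALIDATE:P2(v=8,ok=F), TRANSFORM:P1(v=0,ok=F), EMIT:-] out:-; bubbles=2
Tick 4: [PARSE:P3(v=1,ok=F), VALIDATE:-, TRANSFORM:P2(v=0,ok=F), EMIT:P1(v=0,ok=F)] out:-; bubbles=1
Tick 5: [PARSE:P4(v=3,ok=F), VALIDATE:P3(v=1,ok=T), TRANSFORM:-, EMIT:P2(v=0,ok=F)] out:P1(v=0); bubbles=1
Tick 6: [PARSE:P5(v=17,ok=F), VALIDATE:P4(v=3,ok=F), TRANSFORM:P3(v=2,ok=T), EMIT:-] out:P2(v=0); bubbles=1
Tick 7: [PARSE:P6(v=18,ok=F), VALIDATE:P5(v=17,ok=F), TRANSFORM:P4(v=0,ok=F), EMIT:P3(v=2,ok=T)] out:-; bubbles=0
Tick 8: [PARSE:-, VALIDATE:P6(v=18,ok=T), TRANSFORM:P5(v=0,ok=F), EMIT:P4(v=0,ok=F)] out:P3(v=2); bubbles=1
Tick 9: [PARSE:-, VALIDATE:-, TRANSFORM:P6(v=36,ok=T), EMIT:P5(v=0,ok=F)] out:P4(v=0); bubbles=2
Tick 10: [PARSE:-, VALIDATE:-, TRANSFORM:-, EMIT:P6(v=36,ok=T)] out:P5(v=0); bubbles=3
Tick 11: [PARSE:-, VALIDATE:-, TRANSFORM:-, EMIT:-] out:P6(v=36); bubbles=4
Total bubble-slots: 20

Answer: 20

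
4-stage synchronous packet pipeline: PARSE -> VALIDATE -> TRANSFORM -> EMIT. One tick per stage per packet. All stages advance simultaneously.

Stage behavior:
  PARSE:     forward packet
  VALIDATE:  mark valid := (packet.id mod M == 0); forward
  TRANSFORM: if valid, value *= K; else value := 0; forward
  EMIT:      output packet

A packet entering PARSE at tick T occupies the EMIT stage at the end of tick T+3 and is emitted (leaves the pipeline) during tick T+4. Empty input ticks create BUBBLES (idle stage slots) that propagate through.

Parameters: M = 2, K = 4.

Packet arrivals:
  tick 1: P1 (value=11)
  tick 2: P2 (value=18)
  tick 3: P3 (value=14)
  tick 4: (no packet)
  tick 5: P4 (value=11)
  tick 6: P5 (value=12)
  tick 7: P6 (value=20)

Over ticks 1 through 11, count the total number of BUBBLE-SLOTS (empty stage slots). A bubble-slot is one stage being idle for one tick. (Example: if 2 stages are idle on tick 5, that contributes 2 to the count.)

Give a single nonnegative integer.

Answer: 20

Derivation:
Tick 1: [PARSE:P1(v=11,ok=F), VALIDATE:-, TRANSFORM:-, EMIT:-] out:-; bubbles=3
Tick 2: [PARSE:P2(v=18,ok=F), VALIDATE:P1(v=11,ok=F), TRANSFORM:-, EMIT:-] out:-; bubbles=2
Tick 3: [PARSE:P3(v=14,ok=F), VALIDATE:P2(v=18,ok=T), TRANSFORM:P1(v=0,ok=F), EMIT:-] out:-; bubbles=1
Tick 4: [PARSE:-, VALIDATE:P3(v=14,ok=F), TRANSFORM:P2(v=72,ok=T), EMIT:P1(v=0,ok=F)] out:-; bubbles=1
Tick 5: [PARSE:P4(v=11,ok=F), VALIDATE:-, TRANSFORM:P3(v=0,ok=F), EMIT:P2(v=72,ok=T)] out:P1(v=0); bubbles=1
Tick 6: [PARSE:P5(v=12,ok=F), VALIDATE:P4(v=11,ok=T), TRANSFORM:-, EMIT:P3(v=0,ok=F)] out:P2(v=72); bubbles=1
Tick 7: [PARSE:P6(v=20,ok=F), VALIDATE:P5(v=12,ok=F), TRANSFORM:P4(v=44,ok=T), EMIT:-] out:P3(v=0); bubbles=1
Tick 8: [PARSE:-, VALIDATE:P6(v=20,ok=T), TRANSFORM:P5(v=0,ok=F), EMIT:P4(v=44,ok=T)] out:-; bubbles=1
Tick 9: [PARSE:-, VALIDATE:-, TRANSFORM:P6(v=80,ok=T), EMIT:P5(v=0,ok=F)] out:P4(v=44); bubbles=2
Tick 10: [PARSE:-, VALIDATE:-, TRANSFORM:-, EMIT:P6(v=80,ok=T)] out:P5(v=0); bubbles=3
Tick 11: [PARSE:-, VALIDATE:-, TRANSFORM:-, EMIT:-] out:P6(v=80); bubbles=4
Total bubble-slots: 20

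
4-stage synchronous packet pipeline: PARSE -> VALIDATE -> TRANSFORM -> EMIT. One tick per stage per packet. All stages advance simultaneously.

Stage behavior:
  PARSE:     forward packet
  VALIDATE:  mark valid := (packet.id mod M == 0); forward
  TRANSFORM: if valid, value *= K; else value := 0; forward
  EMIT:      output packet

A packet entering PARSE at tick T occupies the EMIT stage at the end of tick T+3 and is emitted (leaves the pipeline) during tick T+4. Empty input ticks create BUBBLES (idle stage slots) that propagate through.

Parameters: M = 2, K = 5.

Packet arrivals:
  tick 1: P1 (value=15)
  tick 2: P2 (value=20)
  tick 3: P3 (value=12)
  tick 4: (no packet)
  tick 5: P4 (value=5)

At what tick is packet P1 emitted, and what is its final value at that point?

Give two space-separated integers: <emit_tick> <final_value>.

Tick 1: [PARSE:P1(v=15,ok=F), VALIDATE:-, TRANSFORM:-, EMIT:-] out:-; in:P1
Tick 2: [PARSE:P2(v=20,ok=F), VALIDATE:P1(v=15,ok=F), TRANSFORM:-, EMIT:-] out:-; in:P2
Tick 3: [PARSE:P3(v=12,ok=F), VALIDATE:P2(v=20,ok=T), TRANSFORM:P1(v=0,ok=F), EMIT:-] out:-; in:P3
Tick 4: [PARSE:-, VALIDATE:P3(v=12,ok=F), TRANSFORM:P2(v=100,ok=T), EMIT:P1(v=0,ok=F)] out:-; in:-
Tick 5: [PARSE:P4(v=5,ok=F), VALIDATE:-, TRANSFORM:P3(v=0,ok=F), EMIT:P2(v=100,ok=T)] out:P1(v=0); in:P4
Tick 6: [PARSE:-, VALIDATE:P4(v=5,ok=T), TRANSFORM:-, EMIT:P3(v=0,ok=F)] out:P2(v=100); in:-
Tick 7: [PARSE:-, VALIDATE:-, TRANSFORM:P4(v=25,ok=T), EMIT:-] out:P3(v=0); in:-
Tick 8: [PARSE:-, VALIDATE:-, TRANSFORM:-, EMIT:P4(v=25,ok=T)] out:-; in:-
Tick 9: [PARSE:-, VALIDATE:-, TRANSFORM:-, EMIT:-] out:P4(v=25); in:-
P1: arrives tick 1, valid=False (id=1, id%2=1), emit tick 5, final value 0

Answer: 5 0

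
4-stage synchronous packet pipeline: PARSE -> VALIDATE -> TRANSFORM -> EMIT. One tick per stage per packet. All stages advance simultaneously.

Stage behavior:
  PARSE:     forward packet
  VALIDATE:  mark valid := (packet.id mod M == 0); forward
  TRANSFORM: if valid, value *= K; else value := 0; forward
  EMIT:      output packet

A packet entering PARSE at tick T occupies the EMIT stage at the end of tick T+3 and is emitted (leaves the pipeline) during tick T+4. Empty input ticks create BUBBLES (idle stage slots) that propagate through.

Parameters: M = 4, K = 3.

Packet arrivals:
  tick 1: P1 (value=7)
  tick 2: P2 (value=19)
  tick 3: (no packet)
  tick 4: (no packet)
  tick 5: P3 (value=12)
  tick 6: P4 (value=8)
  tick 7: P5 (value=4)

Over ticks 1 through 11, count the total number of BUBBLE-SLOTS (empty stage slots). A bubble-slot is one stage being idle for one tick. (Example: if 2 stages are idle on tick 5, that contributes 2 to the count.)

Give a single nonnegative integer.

Tick 1: [PARSE:P1(v=7,ok=F), VALIDATE:-, TRANSFORM:-, EMIT:-] out:-; bubbles=3
Tick 2: [PARSE:P2(v=19,ok=F), VALIDATE:P1(v=7,ok=F), TRANSFORM:-, EMIT:-] out:-; bubbles=2
Tick 3: [PARSE:-, VALIDATE:P2(v=19,ok=F), TRANSFORM:P1(v=0,ok=F), EMIT:-] out:-; bubbles=2
Tick 4: [PARSE:-, VALIDATE:-, TRANSFORM:P2(v=0,ok=F), EMIT:P1(v=0,ok=F)] out:-; bubbles=2
Tick 5: [PARSE:P3(v=12,ok=F), VALIDATE:-, TRANSFORM:-, EMIT:P2(v=0,ok=F)] out:P1(v=0); bubbles=2
Tick 6: [PARSE:P4(v=8,ok=F), VALIDATE:P3(v=12,ok=F), TRANSFORM:-, EMIT:-] out:P2(v=0); bubbles=2
Tick 7: [PARSE:P5(v=4,ok=F), VALIDATE:P4(v=8,ok=T), TRANSFORM:P3(v=0,ok=F), EMIT:-] out:-; bubbles=1
Tick 8: [PARSE:-, VALIDATE:P5(v=4,ok=F), TRANSFORM:P4(v=24,ok=T), EMIT:P3(v=0,ok=F)] out:-; bubbles=1
Tick 9: [PARSE:-, VALIDATE:-, TRANSFORM:P5(v=0,ok=F), EMIT:P4(v=24,ok=T)] out:P3(v=0); bubbles=2
Tick 10: [PARSE:-, VALIDATE:-, TRANSFORM:-, EMIT:P5(v=0,ok=F)] out:P4(v=24); bubbles=3
Tick 11: [PARSE:-, VALIDATE:-, TRANSFORM:-, EMIT:-] out:P5(v=0); bubbles=4
Total bubble-slots: 24

Answer: 24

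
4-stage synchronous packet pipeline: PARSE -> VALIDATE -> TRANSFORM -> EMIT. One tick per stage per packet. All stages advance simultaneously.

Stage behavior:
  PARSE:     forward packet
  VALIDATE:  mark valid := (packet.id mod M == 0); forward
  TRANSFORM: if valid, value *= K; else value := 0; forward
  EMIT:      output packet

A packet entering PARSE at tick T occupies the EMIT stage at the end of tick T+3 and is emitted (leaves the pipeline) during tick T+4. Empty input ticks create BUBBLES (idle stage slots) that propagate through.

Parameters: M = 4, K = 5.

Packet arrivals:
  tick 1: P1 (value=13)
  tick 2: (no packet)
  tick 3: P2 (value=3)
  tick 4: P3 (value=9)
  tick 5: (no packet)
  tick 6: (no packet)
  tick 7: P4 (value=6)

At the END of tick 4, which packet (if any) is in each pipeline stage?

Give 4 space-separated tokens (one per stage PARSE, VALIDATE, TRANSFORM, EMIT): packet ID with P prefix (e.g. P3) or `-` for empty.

Tick 1: [PARSE:P1(v=13,ok=F), VALIDATE:-, TRANSFORM:-, EMIT:-] out:-; in:P1
Tick 2: [PARSE:-, VALIDATE:P1(v=13,ok=F), TRANSFORM:-, EMIT:-] out:-; in:-
Tick 3: [PARSE:P2(v=3,ok=F), VALIDATE:-, TRANSFORM:P1(v=0,ok=F), EMIT:-] out:-; in:P2
Tick 4: [PARSE:P3(v=9,ok=F), VALIDATE:P2(v=3,ok=F), TRANSFORM:-, EMIT:P1(v=0,ok=F)] out:-; in:P3
At end of tick 4: ['P3', 'P2', '-', 'P1']

Answer: P3 P2 - P1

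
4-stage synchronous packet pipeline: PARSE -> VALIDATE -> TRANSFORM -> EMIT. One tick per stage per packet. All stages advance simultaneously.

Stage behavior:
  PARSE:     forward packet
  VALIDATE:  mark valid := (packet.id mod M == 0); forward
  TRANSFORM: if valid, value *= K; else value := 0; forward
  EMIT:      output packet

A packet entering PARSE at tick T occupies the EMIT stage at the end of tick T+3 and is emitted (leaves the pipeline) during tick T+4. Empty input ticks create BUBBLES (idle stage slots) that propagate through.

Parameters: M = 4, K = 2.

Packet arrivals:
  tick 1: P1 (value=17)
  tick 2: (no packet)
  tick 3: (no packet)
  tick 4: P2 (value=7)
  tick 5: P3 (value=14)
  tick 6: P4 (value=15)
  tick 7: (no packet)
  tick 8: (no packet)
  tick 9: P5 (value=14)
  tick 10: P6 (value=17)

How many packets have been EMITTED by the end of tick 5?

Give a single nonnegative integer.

Tick 1: [PARSE:P1(v=17,ok=F), VALIDATE:-, TRANSFORM:-, EMIT:-] out:-; in:P1
Tick 2: [PARSE:-, VALIDATE:P1(v=17,ok=F), TRANSFORM:-, EMIT:-] out:-; in:-
Tick 3: [PARSE:-, VALIDATE:-, TRANSFORM:P1(v=0,ok=F), EMIT:-] out:-; in:-
Tick 4: [PARSE:P2(v=7,ok=F), VALIDATE:-, TRANSFORM:-, EMIT:P1(v=0,ok=F)] out:-; in:P2
Tick 5: [PARSE:P3(v=14,ok=F), VALIDATE:P2(v=7,ok=F), TRANSFORM:-, EMIT:-] out:P1(v=0); in:P3
Emitted by tick 5: ['P1']

Answer: 1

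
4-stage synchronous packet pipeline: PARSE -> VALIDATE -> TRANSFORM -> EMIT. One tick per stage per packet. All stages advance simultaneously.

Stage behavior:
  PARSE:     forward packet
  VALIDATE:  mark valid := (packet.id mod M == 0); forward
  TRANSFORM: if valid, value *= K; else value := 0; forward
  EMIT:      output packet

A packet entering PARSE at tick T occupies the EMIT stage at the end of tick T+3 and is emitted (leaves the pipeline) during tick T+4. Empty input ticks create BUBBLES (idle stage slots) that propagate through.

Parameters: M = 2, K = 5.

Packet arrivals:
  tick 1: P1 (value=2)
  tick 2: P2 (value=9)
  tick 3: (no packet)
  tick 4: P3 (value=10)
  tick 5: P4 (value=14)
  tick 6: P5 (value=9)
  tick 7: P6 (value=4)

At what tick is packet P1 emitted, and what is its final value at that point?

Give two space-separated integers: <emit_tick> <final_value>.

Answer: 5 0

Derivation:
Tick 1: [PARSE:P1(v=2,ok=F), VALIDATE:-, TRANSFORM:-, EMIT:-] out:-; in:P1
Tick 2: [PARSE:P2(v=9,ok=F), VALIDATE:P1(v=2,ok=F), TRANSFORM:-, EMIT:-] out:-; in:P2
Tick 3: [PARSE:-, VALIDATE:P2(v=9,ok=T), TRANSFORM:P1(v=0,ok=F), EMIT:-] out:-; in:-
Tick 4: [PARSE:P3(v=10,ok=F), VALIDATE:-, TRANSFORM:P2(v=45,ok=T), EMIT:P1(v=0,ok=F)] out:-; in:P3
Tick 5: [PARSE:P4(v=14,ok=F), VALIDATE:P3(v=10,ok=F), TRANSFORM:-, EMIT:P2(v=45,ok=T)] out:P1(v=0); in:P4
Tick 6: [PARSE:P5(v=9,ok=F), VALIDATE:P4(v=14,ok=T), TRANSFORM:P3(v=0,ok=F), EMIT:-] out:P2(v=45); in:P5
Tick 7: [PARSE:P6(v=4,ok=F), VALIDATE:P5(v=9,ok=F), TRANSFORM:P4(v=70,ok=T), EMIT:P3(v=0,ok=F)] out:-; in:P6
Tick 8: [PARSE:-, VALIDATE:P6(v=4,ok=T), TRANSFORM:P5(v=0,ok=F), EMIT:P4(v=70,ok=T)] out:P3(v=0); in:-
Tick 9: [PARSE:-, VALIDATE:-, TRANSFORM:P6(v=20,ok=T), EMIT:P5(v=0,ok=F)] out:P4(v=70); in:-
Tick 10: [PARSE:-, VALIDATE:-, TRANSFORM:-, EMIT:P6(v=20,ok=T)] out:P5(v=0); in:-
Tick 11: [PARSE:-, VALIDATE:-, TRANSFORM:-, EMIT:-] out:P6(v=20); in:-
P1: arrives tick 1, valid=False (id=1, id%2=1), emit tick 5, final value 0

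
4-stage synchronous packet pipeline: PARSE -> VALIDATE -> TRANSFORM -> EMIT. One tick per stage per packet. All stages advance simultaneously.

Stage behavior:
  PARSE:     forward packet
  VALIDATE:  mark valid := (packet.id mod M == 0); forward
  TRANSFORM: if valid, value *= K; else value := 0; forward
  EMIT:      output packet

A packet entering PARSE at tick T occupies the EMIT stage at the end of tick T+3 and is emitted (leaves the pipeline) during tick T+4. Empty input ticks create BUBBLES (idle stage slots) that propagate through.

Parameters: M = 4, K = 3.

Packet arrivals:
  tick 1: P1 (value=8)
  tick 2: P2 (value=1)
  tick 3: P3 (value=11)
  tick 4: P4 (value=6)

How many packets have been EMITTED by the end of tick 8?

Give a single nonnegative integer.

Answer: 4

Derivation:
Tick 1: [PARSE:P1(v=8,ok=F), VALIDATE:-, TRANSFORM:-, EMIT:-] out:-; in:P1
Tick 2: [PARSE:P2(v=1,ok=F), VALIDATE:P1(v=8,ok=F), TRANSFORM:-, EMIT:-] out:-; in:P2
Tick 3: [PARSE:P3(v=11,ok=F), VALIDATE:P2(v=1,ok=F), TRANSFORM:P1(v=0,ok=F), EMIT:-] out:-; in:P3
Tick 4: [PARSE:P4(v=6,ok=F), VALIDATE:P3(v=11,ok=F), TRANSFORM:P2(v=0,ok=F), EMIT:P1(v=0,ok=F)] out:-; in:P4
Tick 5: [PARSE:-, VALIDATE:P4(v=6,ok=T), TRANSFORM:P3(v=0,ok=F), EMIT:P2(v=0,ok=F)] out:P1(v=0); in:-
Tick 6: [PARSE:-, VALIDATE:-, TRANSFORM:P4(v=18,ok=T), EMIT:P3(v=0,ok=F)] out:P2(v=0); in:-
Tick 7: [PARSE:-, VALIDATE:-, TRANSFORM:-, EMIT:P4(v=18,ok=T)] out:P3(v=0); in:-
Tick 8: [PARSE:-, VALIDATE:-, TRANSFORM:-, EMIT:-] out:P4(v=18); in:-
Emitted by tick 8: ['P1', 'P2', 'P3', 'P4']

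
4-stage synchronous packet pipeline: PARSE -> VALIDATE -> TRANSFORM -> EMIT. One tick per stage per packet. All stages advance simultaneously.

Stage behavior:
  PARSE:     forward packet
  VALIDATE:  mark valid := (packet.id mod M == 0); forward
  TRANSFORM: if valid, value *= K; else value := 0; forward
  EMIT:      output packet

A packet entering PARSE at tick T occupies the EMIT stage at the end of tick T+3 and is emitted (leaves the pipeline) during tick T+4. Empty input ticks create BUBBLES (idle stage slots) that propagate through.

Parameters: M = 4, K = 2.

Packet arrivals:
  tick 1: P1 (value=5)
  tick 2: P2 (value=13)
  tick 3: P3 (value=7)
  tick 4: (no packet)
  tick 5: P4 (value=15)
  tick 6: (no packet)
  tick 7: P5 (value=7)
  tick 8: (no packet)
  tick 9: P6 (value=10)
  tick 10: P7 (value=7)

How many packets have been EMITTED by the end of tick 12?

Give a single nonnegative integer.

Answer: 5

Derivation:
Tick 1: [PARSE:P1(v=5,ok=F), VALIDATE:-, TRANSFORM:-, EMIT:-] out:-; in:P1
Tick 2: [PARSE:P2(v=13,ok=F), VALIDATE:P1(v=5,ok=F), TRANSFORM:-, EMIT:-] out:-; in:P2
Tick 3: [PARSE:P3(v=7,ok=F), VALIDATE:P2(v=13,ok=F), TRANSFORM:P1(v=0,ok=F), EMIT:-] out:-; in:P3
Tick 4: [PARSE:-, VALIDATE:P3(v=7,ok=F), TRANSFORM:P2(v=0,ok=F), EMIT:P1(v=0,ok=F)] out:-; in:-
Tick 5: [PARSE:P4(v=15,ok=F), VALIDATE:-, TRANSFORM:P3(v=0,ok=F), EMIT:P2(v=0,ok=F)] out:P1(v=0); in:P4
Tick 6: [PARSE:-, VALIDATE:P4(v=15,ok=T), TRANSFORM:-, EMIT:P3(v=0,ok=F)] out:P2(v=0); in:-
Tick 7: [PARSE:P5(v=7,ok=F), VALIDATE:-, TRANSFORM:P4(v=30,ok=T), EMIT:-] out:P3(v=0); in:P5
Tick 8: [PARSE:-, VALIDATE:P5(v=7,ok=F), TRANSFORM:-, EMIT:P4(v=30,ok=T)] out:-; in:-
Tick 9: [PARSE:P6(v=10,ok=F), VALIDATE:-, TRANSFORM:P5(v=0,ok=F), EMIT:-] out:P4(v=30); in:P6
Tick 10: [PARSE:P7(v=7,ok=F), VALIDATE:P6(v=10,ok=F), TRANSFORM:-, EMIT:P5(v=0,ok=F)] out:-; in:P7
Tick 11: [PARSE:-, VALIDATE:P7(v=7,ok=F), TRANSFORM:P6(v=0,ok=F), EMIT:-] out:P5(v=0); in:-
Tick 12: [PARSE:-, VALIDATE:-, TRANSFORM:P7(v=0,ok=F), EMIT:P6(v=0,ok=F)] out:-; in:-
Emitted by tick 12: ['P1', 'P2', 'P3', 'P4', 'P5']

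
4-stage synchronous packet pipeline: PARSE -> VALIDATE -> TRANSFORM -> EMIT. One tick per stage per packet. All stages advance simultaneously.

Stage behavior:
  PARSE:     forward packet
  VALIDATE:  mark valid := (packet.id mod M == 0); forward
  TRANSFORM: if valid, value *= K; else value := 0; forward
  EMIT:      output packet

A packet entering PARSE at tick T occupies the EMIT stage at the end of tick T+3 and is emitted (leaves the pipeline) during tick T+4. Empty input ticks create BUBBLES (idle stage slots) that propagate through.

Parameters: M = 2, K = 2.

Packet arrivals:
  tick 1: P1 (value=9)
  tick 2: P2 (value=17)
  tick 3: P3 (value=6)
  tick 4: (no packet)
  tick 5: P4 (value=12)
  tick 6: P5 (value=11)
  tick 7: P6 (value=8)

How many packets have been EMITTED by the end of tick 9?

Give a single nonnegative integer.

Answer: 4

Derivation:
Tick 1: [PARSE:P1(v=9,ok=F), VALIDATE:-, TRANSFORM:-, EMIT:-] out:-; in:P1
Tick 2: [PARSE:P2(v=17,ok=F), VALIDATE:P1(v=9,ok=F), TRANSFORM:-, EMIT:-] out:-; in:P2
Tick 3: [PARSE:P3(v=6,ok=F), VALIDATE:P2(v=17,ok=T), TRANSFORM:P1(v=0,ok=F), EMIT:-] out:-; in:P3
Tick 4: [PARSE:-, VALIDATE:P3(v=6,ok=F), TRANSFORM:P2(v=34,ok=T), EMIT:P1(v=0,ok=F)] out:-; in:-
Tick 5: [PARSE:P4(v=12,ok=F), VALIDATE:-, TRANSFORM:P3(v=0,ok=F), EMIT:P2(v=34,ok=T)] out:P1(v=0); in:P4
Tick 6: [PARSE:P5(v=11,ok=F), VALIDATE:P4(v=12,ok=T), TRANSFORM:-, EMIT:P3(v=0,ok=F)] out:P2(v=34); in:P5
Tick 7: [PARSE:P6(v=8,ok=F), VALIDATE:P5(v=11,ok=F), TRANSFORM:P4(v=24,ok=T), EMIT:-] out:P3(v=0); in:P6
Tick 8: [PARSE:-, VALIDATE:P6(v=8,ok=T), TRANSFORM:P5(v=0,ok=F), EMIT:P4(v=24,ok=T)] out:-; in:-
Tick 9: [PARSE:-, VALIDATE:-, TRANSFORM:P6(v=16,ok=T), EMIT:P5(v=0,ok=F)] out:P4(v=24); in:-
Emitted by tick 9: ['P1', 'P2', 'P3', 'P4']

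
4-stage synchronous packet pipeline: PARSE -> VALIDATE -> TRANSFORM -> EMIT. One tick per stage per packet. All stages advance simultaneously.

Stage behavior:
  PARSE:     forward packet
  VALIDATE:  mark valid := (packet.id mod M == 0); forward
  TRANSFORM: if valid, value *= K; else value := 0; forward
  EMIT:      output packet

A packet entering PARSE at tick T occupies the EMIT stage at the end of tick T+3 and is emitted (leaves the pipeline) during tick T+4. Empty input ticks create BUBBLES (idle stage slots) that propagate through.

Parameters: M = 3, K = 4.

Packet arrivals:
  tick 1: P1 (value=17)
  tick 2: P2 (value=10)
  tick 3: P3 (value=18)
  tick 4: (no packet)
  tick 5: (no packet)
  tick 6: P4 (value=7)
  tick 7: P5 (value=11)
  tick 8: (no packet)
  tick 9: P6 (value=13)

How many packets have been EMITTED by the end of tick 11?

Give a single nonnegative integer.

Answer: 5

Derivation:
Tick 1: [PARSE:P1(v=17,ok=F), VALIDATE:-, TRANSFORM:-, EMIT:-] out:-; in:P1
Tick 2: [PARSE:P2(v=10,ok=F), VALIDATE:P1(v=17,ok=F), TRANSFORM:-, EMIT:-] out:-; in:P2
Tick 3: [PARSE:P3(v=18,ok=F), VALIDATE:P2(v=10,ok=F), TRANSFORM:P1(v=0,ok=F), EMIT:-] out:-; in:P3
Tick 4: [PARSE:-, VALIDATE:P3(v=18,ok=T), TRANSFORM:P2(v=0,ok=F), EMIT:P1(v=0,ok=F)] out:-; in:-
Tick 5: [PARSE:-, VALIDATE:-, TRANSFORM:P3(v=72,ok=T), EMIT:P2(v=0,ok=F)] out:P1(v=0); in:-
Tick 6: [PARSE:P4(v=7,ok=F), VALIDATE:-, TRANSFORM:-, EMIT:P3(v=72,ok=T)] out:P2(v=0); in:P4
Tick 7: [PARSE:P5(v=11,ok=F), VALIDATE:P4(v=7,ok=F), TRANSFORM:-, EMIT:-] out:P3(v=72); in:P5
Tick 8: [PARSE:-, VALIDATE:P5(v=11,ok=F), TRANSFORM:P4(v=0,ok=F), EMIT:-] out:-; in:-
Tick 9: [PARSE:P6(v=13,ok=F), VALIDATE:-, TRANSFORM:P5(v=0,ok=F), EMIT:P4(v=0,ok=F)] out:-; in:P6
Tick 10: [PARSE:-, VALIDATE:P6(v=13,ok=T), TRANSFORM:-, EMIT:P5(v=0,ok=F)] out:P4(v=0); in:-
Tick 11: [PARSE:-, VALIDATE:-, TRANSFORM:P6(v=52,ok=T), EMIT:-] out:P5(v=0); in:-
Emitted by tick 11: ['P1', 'P2', 'P3', 'P4', 'P5']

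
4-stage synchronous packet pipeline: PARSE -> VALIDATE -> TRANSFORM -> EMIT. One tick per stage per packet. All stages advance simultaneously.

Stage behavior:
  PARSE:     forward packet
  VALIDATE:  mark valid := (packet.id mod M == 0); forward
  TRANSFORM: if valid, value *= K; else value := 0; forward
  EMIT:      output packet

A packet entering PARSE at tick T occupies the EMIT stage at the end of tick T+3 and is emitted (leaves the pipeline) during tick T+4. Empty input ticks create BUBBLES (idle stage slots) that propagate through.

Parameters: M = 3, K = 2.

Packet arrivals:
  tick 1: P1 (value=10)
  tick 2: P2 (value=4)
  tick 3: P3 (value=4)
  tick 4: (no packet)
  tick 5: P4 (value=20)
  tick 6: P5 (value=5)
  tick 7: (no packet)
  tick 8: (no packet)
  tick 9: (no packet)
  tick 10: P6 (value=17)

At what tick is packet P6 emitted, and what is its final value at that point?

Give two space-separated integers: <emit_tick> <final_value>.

Tick 1: [PARSE:P1(v=10,ok=F), VALIDATE:-, TRANSFORM:-, EMIT:-] out:-; in:P1
Tick 2: [PARSE:P2(v=4,ok=F), VALIDATE:P1(v=10,ok=F), TRANSFORM:-, EMIT:-] out:-; in:P2
Tick 3: [PARSE:P3(v=4,ok=F), VALIDATE:P2(v=4,ok=F), TRANSFORM:P1(v=0,ok=F), EMIT:-] out:-; in:P3
Tick 4: [PARSE:-, VALIDATE:P3(v=4,ok=T), TRANSFORM:P2(v=0,ok=F), EMIT:P1(v=0,ok=F)] out:-; in:-
Tick 5: [PARSE:P4(v=20,ok=F), VALIDATE:-, TRANSFORM:P3(v=8,ok=T), EMIT:P2(v=0,ok=F)] out:P1(v=0); in:P4
Tick 6: [PARSE:P5(v=5,ok=F), VALIDATE:P4(v=20,ok=F), TRANSFORM:-, EMIT:P3(v=8,ok=T)] out:P2(v=0); in:P5
Tick 7: [PARSE:-, VALIDATE:P5(v=5,ok=F), TRANSFORM:P4(v=0,ok=F), EMIT:-] out:P3(v=8); in:-
Tick 8: [PARSE:-, VALIDATE:-, TRANSFORM:P5(v=0,ok=F), EMIT:P4(v=0,ok=F)] out:-; in:-
Tick 9: [PARSE:-, VALIDATE:-, TRANSFORM:-, EMIT:P5(v=0,ok=F)] out:P4(v=0); in:-
Tick 10: [PARSE:P6(v=17,ok=F), VALIDATE:-, TRANSFORM:-, EMIT:-] out:P5(v=0); in:P6
Tick 11: [PARSE:-, VALIDATE:P6(v=17,ok=T), TRANSFORM:-, EMIT:-] out:-; in:-
Tick 12: [PARSE:-, VALIDATE:-, TRANSFORM:P6(v=34,ok=T), EMIT:-] out:-; in:-
Tick 13: [PARSE:-, VALIDATE:-, TRANSFORM:-, EMIT:P6(v=34,ok=T)] out:-; in:-
Tick 14: [PARSE:-, VALIDATE:-, TRANSFORM:-, EMIT:-] out:P6(v=34); in:-
P6: arrives tick 10, valid=True (id=6, id%3=0), emit tick 14, final value 34

Answer: 14 34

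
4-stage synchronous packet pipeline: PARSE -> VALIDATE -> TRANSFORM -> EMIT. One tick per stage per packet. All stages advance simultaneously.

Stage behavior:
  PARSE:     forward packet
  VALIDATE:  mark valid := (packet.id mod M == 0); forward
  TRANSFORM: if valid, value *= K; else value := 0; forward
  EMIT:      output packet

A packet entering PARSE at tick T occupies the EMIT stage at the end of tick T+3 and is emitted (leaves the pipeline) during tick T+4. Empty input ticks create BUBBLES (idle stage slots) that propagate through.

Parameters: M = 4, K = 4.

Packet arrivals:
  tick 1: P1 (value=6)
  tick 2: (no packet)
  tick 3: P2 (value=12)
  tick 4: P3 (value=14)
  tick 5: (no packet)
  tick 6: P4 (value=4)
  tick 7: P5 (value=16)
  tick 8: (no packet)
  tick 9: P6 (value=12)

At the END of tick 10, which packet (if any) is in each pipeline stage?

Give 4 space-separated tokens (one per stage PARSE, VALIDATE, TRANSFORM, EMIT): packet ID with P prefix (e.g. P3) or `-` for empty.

Tick 1: [PARSE:P1(v=6,ok=F), VALIDATE:-, TRANSFORM:-, EMIT:-] out:-; in:P1
Tick 2: [PARSE:-, VALIDATE:P1(v=6,ok=F), TRANSFORM:-, EMIT:-] out:-; in:-
Tick 3: [PARSE:P2(v=12,ok=F), VALIDATE:-, TRANSFORM:P1(v=0,ok=F), EMIT:-] out:-; in:P2
Tick 4: [PARSE:P3(v=14,ok=F), VALIDATE:P2(v=12,ok=F), TRANSFORM:-, EMIT:P1(v=0,ok=F)] out:-; in:P3
Tick 5: [PARSE:-, VALIDATE:P3(v=14,ok=F), TRANSFORM:P2(v=0,ok=F), EMIT:-] out:P1(v=0); in:-
Tick 6: [PARSE:P4(v=4,ok=F), VALIDATE:-, TRANSFORM:P3(v=0,ok=F), EMIT:P2(v=0,ok=F)] out:-; in:P4
Tick 7: [PARSE:P5(v=16,ok=F), VALIDATE:P4(v=4,ok=T), TRANSFORM:-, EMIT:P3(v=0,ok=F)] out:P2(v=0); in:P5
Tick 8: [PARSE:-, VALIDATE:P5(v=16,ok=F), TRANSFORM:P4(v=16,ok=T), EMIT:-] out:P3(v=0); in:-
Tick 9: [PARSE:P6(v=12,ok=F), VALIDATE:-, TRANSFORM:P5(v=0,ok=F), EMIT:P4(v=16,ok=T)] out:-; in:P6
Tick 10: [PARSE:-, VALIDATE:P6(v=12,ok=F), TRANSFORM:-, EMIT:P5(v=0,ok=F)] out:P4(v=16); in:-
At end of tick 10: ['-', 'P6', '-', 'P5']

Answer: - P6 - P5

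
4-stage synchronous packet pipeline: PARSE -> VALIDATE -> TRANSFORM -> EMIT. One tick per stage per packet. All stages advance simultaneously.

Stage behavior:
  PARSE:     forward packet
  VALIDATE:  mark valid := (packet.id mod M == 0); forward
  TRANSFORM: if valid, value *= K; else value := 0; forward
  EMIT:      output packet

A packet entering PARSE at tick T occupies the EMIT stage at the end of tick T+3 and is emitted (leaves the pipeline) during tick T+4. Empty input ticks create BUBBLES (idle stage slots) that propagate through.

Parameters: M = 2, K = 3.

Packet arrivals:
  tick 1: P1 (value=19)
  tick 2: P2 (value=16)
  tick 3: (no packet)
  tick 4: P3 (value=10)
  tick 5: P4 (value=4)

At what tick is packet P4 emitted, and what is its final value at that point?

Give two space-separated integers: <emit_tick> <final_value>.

Answer: 9 12

Derivation:
Tick 1: [PARSE:P1(v=19,ok=F), VALIDATE:-, TRANSFORM:-, EMIT:-] out:-; in:P1
Tick 2: [PARSE:P2(v=16,ok=F), VALIDATE:P1(v=19,ok=F), TRANSFORM:-, EMIT:-] out:-; in:P2
Tick 3: [PARSE:-, VALIDATE:P2(v=16,ok=T), TRANSFORM:P1(v=0,ok=F), EMIT:-] out:-; in:-
Tick 4: [PARSE:P3(v=10,ok=F), VALIDATE:-, TRANSFORM:P2(v=48,ok=T), EMIT:P1(v=0,ok=F)] out:-; in:P3
Tick 5: [PARSE:P4(v=4,ok=F), VALIDATE:P3(v=10,ok=F), TRANSFORM:-, EMIT:P2(v=48,ok=T)] out:P1(v=0); in:P4
Tick 6: [PARSE:-, VALIDATE:P4(v=4,ok=T), TRANSFORM:P3(v=0,ok=F), EMIT:-] out:P2(v=48); in:-
Tick 7: [PARSE:-, VALIDATE:-, TRANSFORM:P4(v=12,ok=T), EMIT:P3(v=0,ok=F)] out:-; in:-
Tick 8: [PARSE:-, VALIDATE:-, TRANSFORM:-, EMIT:P4(v=12,ok=T)] out:P3(v=0); in:-
Tick 9: [PARSE:-, VALIDATE:-, TRANSFORM:-, EMIT:-] out:P4(v=12); in:-
P4: arrives tick 5, valid=True (id=4, id%2=0), emit tick 9, final value 12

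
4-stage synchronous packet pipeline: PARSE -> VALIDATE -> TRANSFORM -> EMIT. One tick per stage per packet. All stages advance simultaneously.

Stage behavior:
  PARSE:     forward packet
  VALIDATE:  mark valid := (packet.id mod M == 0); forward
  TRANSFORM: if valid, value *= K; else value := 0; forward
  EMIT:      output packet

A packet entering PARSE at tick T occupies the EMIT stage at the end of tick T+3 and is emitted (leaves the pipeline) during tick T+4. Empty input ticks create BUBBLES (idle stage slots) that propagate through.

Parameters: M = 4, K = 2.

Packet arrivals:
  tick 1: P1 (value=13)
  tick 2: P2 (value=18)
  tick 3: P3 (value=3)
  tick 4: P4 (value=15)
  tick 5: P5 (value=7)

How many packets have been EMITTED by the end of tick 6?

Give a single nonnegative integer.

Answer: 2

Derivation:
Tick 1: [PARSE:P1(v=13,ok=F), VALIDATE:-, TRANSFORM:-, EMIT:-] out:-; in:P1
Tick 2: [PARSE:P2(v=18,ok=F), VALIDATE:P1(v=13,ok=F), TRANSFORM:-, EMIT:-] out:-; in:P2
Tick 3: [PARSE:P3(v=3,ok=F), VALIDATE:P2(v=18,ok=F), TRANSFORM:P1(v=0,ok=F), EMIT:-] out:-; in:P3
Tick 4: [PARSE:P4(v=15,ok=F), VALIDATE:P3(v=3,ok=F), TRANSFORM:P2(v=0,ok=F), EMIT:P1(v=0,ok=F)] out:-; in:P4
Tick 5: [PARSE:P5(v=7,ok=F), VALIDATE:P4(v=15,ok=T), TRANSFORM:P3(v=0,ok=F), EMIT:P2(v=0,ok=F)] out:P1(v=0); in:P5
Tick 6: [PARSE:-, VALIDATE:P5(v=7,ok=F), TRANSFORM:P4(v=30,ok=T), EMIT:P3(v=0,ok=F)] out:P2(v=0); in:-
Emitted by tick 6: ['P1', 'P2']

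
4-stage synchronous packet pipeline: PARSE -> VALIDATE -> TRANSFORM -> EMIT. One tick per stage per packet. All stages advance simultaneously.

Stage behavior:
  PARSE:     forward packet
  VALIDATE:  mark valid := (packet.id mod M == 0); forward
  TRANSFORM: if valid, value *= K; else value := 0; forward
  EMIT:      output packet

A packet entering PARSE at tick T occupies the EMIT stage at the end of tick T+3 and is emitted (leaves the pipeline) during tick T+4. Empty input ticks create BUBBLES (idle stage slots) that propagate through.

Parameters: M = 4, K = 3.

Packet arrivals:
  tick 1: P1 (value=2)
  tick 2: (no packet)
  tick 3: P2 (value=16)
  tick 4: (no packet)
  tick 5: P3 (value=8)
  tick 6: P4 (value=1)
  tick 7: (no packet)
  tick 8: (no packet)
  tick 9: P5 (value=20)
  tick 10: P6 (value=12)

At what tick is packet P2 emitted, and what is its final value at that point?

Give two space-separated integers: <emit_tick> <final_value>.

Answer: 7 0

Derivation:
Tick 1: [PARSE:P1(v=2,ok=F), VALIDATE:-, TRANSFORM:-, EMIT:-] out:-; in:P1
Tick 2: [PARSE:-, VALIDATE:P1(v=2,ok=F), TRANSFORM:-, EMIT:-] out:-; in:-
Tick 3: [PARSE:P2(v=16,ok=F), VALIDATE:-, TRANSFORM:P1(v=0,ok=F), EMIT:-] out:-; in:P2
Tick 4: [PARSE:-, VALIDATE:P2(v=16,ok=F), TRANSFORM:-, EMIT:P1(v=0,ok=F)] out:-; in:-
Tick 5: [PARSE:P3(v=8,ok=F), VALIDATE:-, TRANSFORM:P2(v=0,ok=F), EMIT:-] out:P1(v=0); in:P3
Tick 6: [PARSE:P4(v=1,ok=F), VALIDATE:P3(v=8,ok=F), TRANSFORM:-, EMIT:P2(v=0,ok=F)] out:-; in:P4
Tick 7: [PARSE:-, VALIDATE:P4(v=1,ok=T), TRANSFORM:P3(v=0,ok=F), EMIT:-] out:P2(v=0); in:-
Tick 8: [PARSE:-, VALIDATE:-, TRANSFORM:P4(v=3,ok=T), EMIT:P3(v=0,ok=F)] out:-; in:-
Tick 9: [PARSE:P5(v=20,ok=F), VALIDATE:-, TRANSFORM:-, EMIT:P4(v=3,ok=T)] out:P3(v=0); in:P5
Tick 10: [PARSE:P6(v=12,ok=F), VALIDATE:P5(v=20,ok=F), TRANSFORM:-, EMIT:-] out:P4(v=3); in:P6
Tick 11: [PARSE:-, VALIDATE:P6(v=12,ok=F), TRANSFORM:P5(v=0,ok=F), EMIT:-] out:-; in:-
Tick 12: [PARSE:-, VALIDATE:-, TRANSFORM:P6(v=0,ok=F), EMIT:P5(v=0,ok=F)] out:-; in:-
Tick 13: [PARSE:-, VALIDATE:-, TRANSFORM:-, EMIT:P6(v=0,ok=F)] out:P5(v=0); in:-
Tick 14: [PARSE:-, VALIDATE:-, TRANSFORM:-, EMIT:-] out:P6(v=0); in:-
P2: arrives tick 3, valid=False (id=2, id%4=2), emit tick 7, final value 0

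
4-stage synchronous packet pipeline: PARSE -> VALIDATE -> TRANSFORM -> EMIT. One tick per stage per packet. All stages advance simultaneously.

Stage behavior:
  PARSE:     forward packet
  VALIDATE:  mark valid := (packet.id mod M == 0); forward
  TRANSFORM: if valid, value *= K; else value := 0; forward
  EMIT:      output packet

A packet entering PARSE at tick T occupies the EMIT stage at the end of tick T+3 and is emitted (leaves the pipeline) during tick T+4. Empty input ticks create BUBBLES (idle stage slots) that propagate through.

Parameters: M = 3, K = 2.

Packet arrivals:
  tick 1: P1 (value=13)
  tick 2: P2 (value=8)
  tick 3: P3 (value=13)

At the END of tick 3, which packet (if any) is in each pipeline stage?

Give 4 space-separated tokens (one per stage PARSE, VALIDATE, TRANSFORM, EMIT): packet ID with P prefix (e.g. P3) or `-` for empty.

Tick 1: [PARSE:P1(v=13,ok=F), VALIDATE:-, TRANSFORM:-, EMIT:-] out:-; in:P1
Tick 2: [PARSE:P2(v=8,ok=F), VALIDATE:P1(v=13,ok=F), TRANSFORM:-, EMIT:-] out:-; in:P2
Tick 3: [PARSE:P3(v=13,ok=F), VALIDATE:P2(v=8,ok=F), TRANSFORM:P1(v=0,ok=F), EMIT:-] out:-; in:P3
At end of tick 3: ['P3', 'P2', 'P1', '-']

Answer: P3 P2 P1 -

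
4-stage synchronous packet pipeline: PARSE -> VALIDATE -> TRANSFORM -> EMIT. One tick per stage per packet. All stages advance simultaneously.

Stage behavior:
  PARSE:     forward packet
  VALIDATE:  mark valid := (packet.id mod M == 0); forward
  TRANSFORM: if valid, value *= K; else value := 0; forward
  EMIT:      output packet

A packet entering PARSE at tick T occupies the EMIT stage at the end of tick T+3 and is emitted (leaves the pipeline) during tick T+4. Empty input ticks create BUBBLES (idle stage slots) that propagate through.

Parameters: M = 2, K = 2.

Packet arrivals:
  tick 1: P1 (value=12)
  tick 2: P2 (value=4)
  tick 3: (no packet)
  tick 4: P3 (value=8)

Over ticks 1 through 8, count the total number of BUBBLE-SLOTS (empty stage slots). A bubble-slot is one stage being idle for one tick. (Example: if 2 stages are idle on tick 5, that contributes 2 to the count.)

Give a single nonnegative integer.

Answer: 20

Derivation:
Tick 1: [PARSE:P1(v=12,ok=F), VALIDATE:-, TRANSFORM:-, EMIT:-] out:-; bubbles=3
Tick 2: [PARSE:P2(v=4,ok=F), VALIDATE:P1(v=12,ok=F), TRANSFORM:-, EMIT:-] out:-; bubbles=2
Tick 3: [PARSE:-, VALIDATE:P2(v=4,ok=T), TRANSFORM:P1(v=0,ok=F), EMIT:-] out:-; bubbles=2
Tick 4: [PARSE:P3(v=8,ok=F), VALIDATE:-, TRANSFORM:P2(v=8,ok=T), EMIT:P1(v=0,ok=F)] out:-; bubbles=1
Tick 5: [PARSE:-, VALIDATE:P3(v=8,ok=F), TRANSFORM:-, EMIT:P2(v=8,ok=T)] out:P1(v=0); bubbles=2
Tick 6: [PARSE:-, VALIDATE:-, TRANSFORM:P3(v=0,ok=F), EMIT:-] out:P2(v=8); bubbles=3
Tick 7: [PARSE:-, VALIDATE:-, TRANSFORM:-, EMIT:P3(v=0,ok=F)] out:-; bubbles=3
Tick 8: [PARSE:-, VALIDATE:-, TRANSFORM:-, EMIT:-] out:P3(v=0); bubbles=4
Total bubble-slots: 20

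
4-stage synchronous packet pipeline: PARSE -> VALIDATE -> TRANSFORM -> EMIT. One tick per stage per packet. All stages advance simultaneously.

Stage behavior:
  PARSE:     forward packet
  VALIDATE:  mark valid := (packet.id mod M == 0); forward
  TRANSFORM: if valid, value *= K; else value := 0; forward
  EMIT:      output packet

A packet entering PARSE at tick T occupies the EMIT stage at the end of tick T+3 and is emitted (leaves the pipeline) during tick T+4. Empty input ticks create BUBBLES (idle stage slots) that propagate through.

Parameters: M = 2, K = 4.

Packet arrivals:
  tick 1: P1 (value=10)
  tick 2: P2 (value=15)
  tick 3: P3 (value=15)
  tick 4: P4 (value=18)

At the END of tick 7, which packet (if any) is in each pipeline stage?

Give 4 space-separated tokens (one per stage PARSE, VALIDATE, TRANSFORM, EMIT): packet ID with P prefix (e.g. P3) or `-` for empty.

Answer: - - - P4

Derivation:
Tick 1: [PARSE:P1(v=10,ok=F), VALIDATE:-, TRANSFORM:-, EMIT:-] out:-; in:P1
Tick 2: [PARSE:P2(v=15,ok=F), VALIDATE:P1(v=10,ok=F), TRANSFORM:-, EMIT:-] out:-; in:P2
Tick 3: [PARSE:P3(v=15,ok=F), VALIDATE:P2(v=15,ok=T), TRANSFORM:P1(v=0,ok=F), EMIT:-] out:-; in:P3
Tick 4: [PARSE:P4(v=18,ok=F), VALIDATE:P3(v=15,ok=F), TRANSFORM:P2(v=60,ok=T), EMIT:P1(v=0,ok=F)] out:-; in:P4
Tick 5: [PARSE:-, VALIDATE:P4(v=18,ok=T), TRANSFORM:P3(v=0,ok=F), EMIT:P2(v=60,ok=T)] out:P1(v=0); in:-
Tick 6: [PARSE:-, VALIDATE:-, TRANSFORM:P4(v=72,ok=T), EMIT:P3(v=0,ok=F)] out:P2(v=60); in:-
Tick 7: [PARSE:-, VALIDATE:-, TRANSFORM:-, EMIT:P4(v=72,ok=T)] out:P3(v=0); in:-
At end of tick 7: ['-', '-', '-', 'P4']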